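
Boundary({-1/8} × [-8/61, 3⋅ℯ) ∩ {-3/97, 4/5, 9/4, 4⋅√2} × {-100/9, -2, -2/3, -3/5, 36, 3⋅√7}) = ∅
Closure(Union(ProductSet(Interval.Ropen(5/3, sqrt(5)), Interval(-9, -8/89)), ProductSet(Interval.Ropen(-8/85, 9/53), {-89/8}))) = Union(ProductSet(Interval(-8/85, 9/53), {-89/8}), ProductSet(Interval(5/3, sqrt(5)), Interval(-9, -8/89)))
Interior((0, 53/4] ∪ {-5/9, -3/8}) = (0, 53/4)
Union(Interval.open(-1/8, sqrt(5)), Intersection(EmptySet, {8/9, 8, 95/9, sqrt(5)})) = Interval.open(-1/8, sqrt(5))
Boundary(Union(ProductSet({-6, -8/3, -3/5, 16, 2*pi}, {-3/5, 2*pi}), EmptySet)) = ProductSet({-6, -8/3, -3/5, 16, 2*pi}, {-3/5, 2*pi})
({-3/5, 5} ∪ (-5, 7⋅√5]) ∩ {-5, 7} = {7}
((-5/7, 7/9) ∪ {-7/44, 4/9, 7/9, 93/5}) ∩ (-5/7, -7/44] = (-5/7, -7/44]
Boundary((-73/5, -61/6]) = {-73/5, -61/6}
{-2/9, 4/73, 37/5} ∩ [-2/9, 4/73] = {-2/9, 4/73}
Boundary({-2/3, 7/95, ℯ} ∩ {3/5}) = ∅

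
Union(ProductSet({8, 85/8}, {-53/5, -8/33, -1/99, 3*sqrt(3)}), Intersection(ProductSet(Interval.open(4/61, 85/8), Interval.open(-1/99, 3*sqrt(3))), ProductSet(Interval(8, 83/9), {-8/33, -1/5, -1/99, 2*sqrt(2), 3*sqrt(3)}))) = Union(ProductSet({8, 85/8}, {-53/5, -8/33, -1/99, 3*sqrt(3)}), ProductSet(Interval(8, 83/9), {2*sqrt(2)}))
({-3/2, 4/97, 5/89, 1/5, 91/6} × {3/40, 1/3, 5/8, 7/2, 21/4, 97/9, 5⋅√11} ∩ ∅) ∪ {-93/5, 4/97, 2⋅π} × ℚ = {-93/5, 4/97, 2⋅π} × ℚ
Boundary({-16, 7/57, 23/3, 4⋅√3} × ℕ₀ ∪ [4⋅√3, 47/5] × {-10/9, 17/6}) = ({-16, 7/57, 23/3, 4⋅√3} × ℕ₀) ∪ ([4⋅√3, 47/5] × {-10/9, 17/6})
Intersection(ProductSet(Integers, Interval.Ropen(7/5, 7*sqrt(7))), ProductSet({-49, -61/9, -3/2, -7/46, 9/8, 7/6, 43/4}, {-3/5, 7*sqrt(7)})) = EmptySet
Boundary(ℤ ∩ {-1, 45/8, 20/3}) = {-1}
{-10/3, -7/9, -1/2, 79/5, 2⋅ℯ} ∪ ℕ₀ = {-10/3, -7/9, -1/2, 79/5, 2⋅ℯ} ∪ ℕ₀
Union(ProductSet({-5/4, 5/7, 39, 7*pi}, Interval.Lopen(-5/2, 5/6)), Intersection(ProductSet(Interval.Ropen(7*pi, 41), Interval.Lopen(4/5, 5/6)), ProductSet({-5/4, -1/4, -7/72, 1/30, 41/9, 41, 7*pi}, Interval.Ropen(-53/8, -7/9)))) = ProductSet({-5/4, 5/7, 39, 7*pi}, Interval.Lopen(-5/2, 5/6))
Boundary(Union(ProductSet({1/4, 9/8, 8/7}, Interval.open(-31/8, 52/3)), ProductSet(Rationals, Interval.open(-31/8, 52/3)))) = ProductSet(Reals, Interval(-31/8, 52/3))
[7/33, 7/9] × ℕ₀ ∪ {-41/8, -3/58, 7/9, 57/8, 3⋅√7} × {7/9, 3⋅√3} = ([7/33, 7/9] × ℕ₀) ∪ ({-41/8, -3/58, 7/9, 57/8, 3⋅√7} × {7/9, 3⋅√3})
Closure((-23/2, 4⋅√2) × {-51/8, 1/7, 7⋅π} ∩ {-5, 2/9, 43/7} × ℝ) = {-5, 2/9} × {-51/8, 1/7, 7⋅π}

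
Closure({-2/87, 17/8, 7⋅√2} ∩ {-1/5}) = ∅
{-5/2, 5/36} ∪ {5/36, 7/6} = {-5/2, 5/36, 7/6}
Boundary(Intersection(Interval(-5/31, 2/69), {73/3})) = EmptySet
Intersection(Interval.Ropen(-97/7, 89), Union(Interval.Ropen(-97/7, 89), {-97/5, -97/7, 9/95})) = Interval.Ropen(-97/7, 89)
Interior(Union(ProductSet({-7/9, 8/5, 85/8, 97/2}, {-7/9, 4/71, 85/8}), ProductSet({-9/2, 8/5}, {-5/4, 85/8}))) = EmptySet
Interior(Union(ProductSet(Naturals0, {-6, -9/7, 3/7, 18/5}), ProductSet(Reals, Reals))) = ProductSet(Reals, Reals)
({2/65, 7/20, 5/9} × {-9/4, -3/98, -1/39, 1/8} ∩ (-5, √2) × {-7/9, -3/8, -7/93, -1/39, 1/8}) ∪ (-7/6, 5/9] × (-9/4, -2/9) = ({2/65, 7/20, 5/9} × {-1/39, 1/8}) ∪ ((-7/6, 5/9] × (-9/4, -2/9))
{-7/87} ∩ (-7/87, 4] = ∅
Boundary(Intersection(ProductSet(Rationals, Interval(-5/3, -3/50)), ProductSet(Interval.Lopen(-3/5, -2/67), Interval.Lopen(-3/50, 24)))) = EmptySet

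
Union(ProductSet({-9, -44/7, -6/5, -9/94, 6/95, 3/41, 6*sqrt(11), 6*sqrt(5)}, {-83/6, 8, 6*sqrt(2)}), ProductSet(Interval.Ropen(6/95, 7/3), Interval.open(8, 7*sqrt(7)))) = Union(ProductSet({-9, -44/7, -6/5, -9/94, 6/95, 3/41, 6*sqrt(11), 6*sqrt(5)}, {-83/6, 8, 6*sqrt(2)}), ProductSet(Interval.Ropen(6/95, 7/3), Interval.open(8, 7*sqrt(7))))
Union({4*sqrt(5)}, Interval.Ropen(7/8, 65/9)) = Union({4*sqrt(5)}, Interval.Ropen(7/8, 65/9))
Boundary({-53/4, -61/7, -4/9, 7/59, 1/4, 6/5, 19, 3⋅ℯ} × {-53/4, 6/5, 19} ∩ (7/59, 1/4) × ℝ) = ∅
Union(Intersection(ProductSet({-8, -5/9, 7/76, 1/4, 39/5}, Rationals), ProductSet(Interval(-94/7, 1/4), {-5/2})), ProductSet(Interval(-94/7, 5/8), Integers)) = Union(ProductSet({-8, -5/9, 7/76, 1/4}, {-5/2}), ProductSet(Interval(-94/7, 5/8), Integers))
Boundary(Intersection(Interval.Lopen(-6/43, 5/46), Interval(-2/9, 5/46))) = {-6/43, 5/46}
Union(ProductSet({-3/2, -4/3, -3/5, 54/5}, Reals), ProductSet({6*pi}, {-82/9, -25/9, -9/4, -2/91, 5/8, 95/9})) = Union(ProductSet({6*pi}, {-82/9, -25/9, -9/4, -2/91, 5/8, 95/9}), ProductSet({-3/2, -4/3, -3/5, 54/5}, Reals))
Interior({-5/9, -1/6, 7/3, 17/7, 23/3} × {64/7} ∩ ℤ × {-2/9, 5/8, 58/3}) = ∅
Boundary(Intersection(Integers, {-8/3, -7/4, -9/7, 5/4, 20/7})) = EmptySet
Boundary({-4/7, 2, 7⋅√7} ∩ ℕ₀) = {2}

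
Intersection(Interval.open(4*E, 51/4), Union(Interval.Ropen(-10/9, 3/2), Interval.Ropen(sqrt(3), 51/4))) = Interval.open(4*E, 51/4)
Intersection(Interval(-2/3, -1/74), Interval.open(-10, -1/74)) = Interval.Ropen(-2/3, -1/74)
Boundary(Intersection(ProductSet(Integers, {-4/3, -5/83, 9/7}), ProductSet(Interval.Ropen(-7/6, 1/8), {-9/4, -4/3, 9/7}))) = ProductSet(Range(-1, 1, 1), {-4/3, 9/7})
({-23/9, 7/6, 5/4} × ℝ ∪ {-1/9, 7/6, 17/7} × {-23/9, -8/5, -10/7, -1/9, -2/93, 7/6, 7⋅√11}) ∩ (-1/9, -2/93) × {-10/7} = ∅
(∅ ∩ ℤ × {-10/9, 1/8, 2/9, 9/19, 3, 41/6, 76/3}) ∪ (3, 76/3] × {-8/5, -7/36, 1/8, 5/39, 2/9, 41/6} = (3, 76/3] × {-8/5, -7/36, 1/8, 5/39, 2/9, 41/6}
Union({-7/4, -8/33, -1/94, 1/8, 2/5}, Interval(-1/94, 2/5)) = Union({-7/4, -8/33}, Interval(-1/94, 2/5))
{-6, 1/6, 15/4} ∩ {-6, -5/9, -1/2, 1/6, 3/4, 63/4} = {-6, 1/6}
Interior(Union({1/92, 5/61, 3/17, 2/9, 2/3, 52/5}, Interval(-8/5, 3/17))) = Interval.open(-8/5, 3/17)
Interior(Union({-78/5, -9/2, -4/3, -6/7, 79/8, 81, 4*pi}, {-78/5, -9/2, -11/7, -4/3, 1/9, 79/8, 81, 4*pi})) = EmptySet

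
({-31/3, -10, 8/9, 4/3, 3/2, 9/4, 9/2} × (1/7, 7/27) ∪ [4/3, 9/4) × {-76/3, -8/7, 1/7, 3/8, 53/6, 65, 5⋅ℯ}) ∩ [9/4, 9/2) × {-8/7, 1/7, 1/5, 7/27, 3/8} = {9/4} × {1/5}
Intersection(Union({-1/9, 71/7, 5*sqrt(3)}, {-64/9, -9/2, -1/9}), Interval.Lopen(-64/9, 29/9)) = {-9/2, -1/9}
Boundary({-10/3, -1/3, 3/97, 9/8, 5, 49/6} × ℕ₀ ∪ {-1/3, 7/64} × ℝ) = ({-1/3, 7/64} × ℝ) ∪ ({-10/3, -1/3, 3/97, 9/8, 5, 49/6} × ℕ₀)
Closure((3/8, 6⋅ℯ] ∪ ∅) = [3/8, 6⋅ℯ]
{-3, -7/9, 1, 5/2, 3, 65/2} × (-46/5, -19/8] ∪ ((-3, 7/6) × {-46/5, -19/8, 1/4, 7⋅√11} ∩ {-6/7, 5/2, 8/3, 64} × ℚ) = ({-6/7} × {-46/5, -19/8, 1/4}) ∪ ({-3, -7/9, 1, 5/2, 3, 65/2} × (-46/5, -19/8])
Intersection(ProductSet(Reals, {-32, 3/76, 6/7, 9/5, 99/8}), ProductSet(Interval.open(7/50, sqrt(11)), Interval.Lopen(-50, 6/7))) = ProductSet(Interval.open(7/50, sqrt(11)), {-32, 3/76, 6/7})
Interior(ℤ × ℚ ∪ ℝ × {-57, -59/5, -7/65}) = ∅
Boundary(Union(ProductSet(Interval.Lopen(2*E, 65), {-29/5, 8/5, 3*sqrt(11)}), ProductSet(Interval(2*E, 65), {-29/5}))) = ProductSet(Interval(2*E, 65), {-29/5, 8/5, 3*sqrt(11)})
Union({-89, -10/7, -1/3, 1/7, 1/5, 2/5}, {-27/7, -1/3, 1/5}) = {-89, -27/7, -10/7, -1/3, 1/7, 1/5, 2/5}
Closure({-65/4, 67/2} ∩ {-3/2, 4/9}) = ∅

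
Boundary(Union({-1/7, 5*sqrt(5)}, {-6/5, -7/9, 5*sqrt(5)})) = {-6/5, -7/9, -1/7, 5*sqrt(5)}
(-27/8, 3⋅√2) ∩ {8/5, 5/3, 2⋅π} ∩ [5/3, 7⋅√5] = {5/3}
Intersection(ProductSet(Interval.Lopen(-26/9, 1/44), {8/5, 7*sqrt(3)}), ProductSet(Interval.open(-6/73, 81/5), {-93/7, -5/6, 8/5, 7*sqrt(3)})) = ProductSet(Interval.Lopen(-6/73, 1/44), {8/5, 7*sqrt(3)})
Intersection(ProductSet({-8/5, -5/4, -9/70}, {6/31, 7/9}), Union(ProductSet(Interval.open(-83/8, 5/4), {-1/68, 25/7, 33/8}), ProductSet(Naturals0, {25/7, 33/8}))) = EmptySet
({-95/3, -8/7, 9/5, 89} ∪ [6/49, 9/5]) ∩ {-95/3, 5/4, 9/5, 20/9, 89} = {-95/3, 5/4, 9/5, 89}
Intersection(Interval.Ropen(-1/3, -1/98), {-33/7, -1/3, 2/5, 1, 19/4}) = {-1/3}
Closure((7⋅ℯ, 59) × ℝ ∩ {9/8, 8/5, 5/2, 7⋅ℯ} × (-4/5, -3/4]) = ∅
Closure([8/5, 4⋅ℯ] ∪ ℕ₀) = ℕ₀ ∪ [8/5, 4⋅ℯ] ∪ (ℕ₀ \ (8/5, 4⋅ℯ))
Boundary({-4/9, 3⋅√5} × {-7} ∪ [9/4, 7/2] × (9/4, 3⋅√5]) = ({-4/9, 3⋅√5} × {-7}) ∪ ({9/4, 7/2} × [9/4, 3⋅√5]) ∪ ([9/4, 7/2] × {9/4, 3⋅√5})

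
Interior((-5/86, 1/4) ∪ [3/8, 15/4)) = (-5/86, 1/4) ∪ (3/8, 15/4)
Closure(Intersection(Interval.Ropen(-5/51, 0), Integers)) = EmptySet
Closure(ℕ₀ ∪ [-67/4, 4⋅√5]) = [-67/4, 4⋅√5] ∪ ℕ₀ ∪ (ℕ₀ \ (-67/4, 4⋅√5))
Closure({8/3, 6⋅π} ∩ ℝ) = {8/3, 6⋅π}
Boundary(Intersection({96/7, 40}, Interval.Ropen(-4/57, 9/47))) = EmptySet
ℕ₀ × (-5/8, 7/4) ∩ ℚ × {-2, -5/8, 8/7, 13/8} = ℕ₀ × {8/7, 13/8}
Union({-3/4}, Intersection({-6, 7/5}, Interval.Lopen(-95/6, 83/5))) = {-6, -3/4, 7/5}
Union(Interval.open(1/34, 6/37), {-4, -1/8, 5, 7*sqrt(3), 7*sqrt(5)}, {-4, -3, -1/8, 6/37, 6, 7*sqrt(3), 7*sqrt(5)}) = Union({-4, -3, -1/8, 5, 6, 7*sqrt(3), 7*sqrt(5)}, Interval.Lopen(1/34, 6/37))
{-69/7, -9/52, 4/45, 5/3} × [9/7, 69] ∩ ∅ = ∅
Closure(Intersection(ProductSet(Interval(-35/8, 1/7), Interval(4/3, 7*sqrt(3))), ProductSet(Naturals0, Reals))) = ProductSet(Range(0, 1, 1), Interval(4/3, 7*sqrt(3)))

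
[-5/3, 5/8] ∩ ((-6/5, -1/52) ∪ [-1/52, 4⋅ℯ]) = (-6/5, 5/8]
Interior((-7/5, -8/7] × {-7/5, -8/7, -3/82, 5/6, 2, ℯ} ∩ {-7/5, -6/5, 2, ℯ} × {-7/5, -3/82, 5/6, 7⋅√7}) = ∅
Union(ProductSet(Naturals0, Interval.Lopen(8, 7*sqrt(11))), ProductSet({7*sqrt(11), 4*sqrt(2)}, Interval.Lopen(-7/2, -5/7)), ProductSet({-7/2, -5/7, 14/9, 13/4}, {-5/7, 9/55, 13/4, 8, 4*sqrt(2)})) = Union(ProductSet({7*sqrt(11), 4*sqrt(2)}, Interval.Lopen(-7/2, -5/7)), ProductSet({-7/2, -5/7, 14/9, 13/4}, {-5/7, 9/55, 13/4, 8, 4*sqrt(2)}), ProductSet(Naturals0, Interval.Lopen(8, 7*sqrt(11))))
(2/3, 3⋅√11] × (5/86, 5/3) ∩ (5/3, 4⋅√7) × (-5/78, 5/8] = (5/3, 3⋅√11] × (5/86, 5/8]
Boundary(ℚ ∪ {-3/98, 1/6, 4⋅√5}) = ℝ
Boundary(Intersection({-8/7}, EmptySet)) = EmptySet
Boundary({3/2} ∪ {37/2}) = {3/2, 37/2}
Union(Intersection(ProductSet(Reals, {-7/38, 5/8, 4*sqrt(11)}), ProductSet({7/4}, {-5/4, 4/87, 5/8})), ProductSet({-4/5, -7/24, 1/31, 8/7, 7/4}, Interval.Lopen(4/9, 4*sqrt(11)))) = ProductSet({-4/5, -7/24, 1/31, 8/7, 7/4}, Interval.Lopen(4/9, 4*sqrt(11)))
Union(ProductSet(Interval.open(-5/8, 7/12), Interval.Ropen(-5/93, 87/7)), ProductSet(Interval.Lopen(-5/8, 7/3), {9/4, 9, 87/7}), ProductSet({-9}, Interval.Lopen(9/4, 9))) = Union(ProductSet({-9}, Interval.Lopen(9/4, 9)), ProductSet(Interval.open(-5/8, 7/12), Interval.Ropen(-5/93, 87/7)), ProductSet(Interval.Lopen(-5/8, 7/3), {9/4, 9, 87/7}))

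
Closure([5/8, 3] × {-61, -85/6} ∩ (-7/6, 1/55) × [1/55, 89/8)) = ∅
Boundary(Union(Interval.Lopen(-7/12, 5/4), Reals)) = EmptySet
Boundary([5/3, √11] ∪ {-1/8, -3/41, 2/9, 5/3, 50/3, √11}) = {-1/8, -3/41, 2/9, 5/3, 50/3, √11}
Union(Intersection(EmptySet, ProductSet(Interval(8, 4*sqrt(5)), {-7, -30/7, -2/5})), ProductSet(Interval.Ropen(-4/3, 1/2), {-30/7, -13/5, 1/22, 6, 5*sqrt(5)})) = ProductSet(Interval.Ropen(-4/3, 1/2), {-30/7, -13/5, 1/22, 6, 5*sqrt(5)})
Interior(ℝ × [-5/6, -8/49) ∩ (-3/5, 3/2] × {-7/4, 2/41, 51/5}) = ∅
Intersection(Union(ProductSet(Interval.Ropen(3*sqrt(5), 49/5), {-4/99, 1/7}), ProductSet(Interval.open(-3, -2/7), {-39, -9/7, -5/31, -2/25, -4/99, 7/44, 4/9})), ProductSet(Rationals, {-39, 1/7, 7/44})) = Union(ProductSet(Intersection(Interval.open(-3, -2/7), Rationals), {-39, 7/44}), ProductSet(Intersection(Interval.Ropen(3*sqrt(5), 49/5), Rationals), {1/7}))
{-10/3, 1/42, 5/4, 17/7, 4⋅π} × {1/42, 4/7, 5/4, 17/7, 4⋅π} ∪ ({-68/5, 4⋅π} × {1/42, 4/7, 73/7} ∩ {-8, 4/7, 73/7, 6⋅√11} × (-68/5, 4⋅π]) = {-10/3, 1/42, 5/4, 17/7, 4⋅π} × {1/42, 4/7, 5/4, 17/7, 4⋅π}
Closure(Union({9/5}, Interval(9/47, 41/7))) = Interval(9/47, 41/7)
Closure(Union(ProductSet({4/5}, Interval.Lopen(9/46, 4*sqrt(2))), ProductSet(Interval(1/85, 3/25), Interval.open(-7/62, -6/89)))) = Union(ProductSet({4/5}, Interval(9/46, 4*sqrt(2))), ProductSet(Interval(1/85, 3/25), Interval(-7/62, -6/89)))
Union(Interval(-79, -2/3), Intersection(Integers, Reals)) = Union(Integers, Interval(-79, -2/3))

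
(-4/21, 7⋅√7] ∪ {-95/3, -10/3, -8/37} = {-95/3, -10/3, -8/37} ∪ (-4/21, 7⋅√7]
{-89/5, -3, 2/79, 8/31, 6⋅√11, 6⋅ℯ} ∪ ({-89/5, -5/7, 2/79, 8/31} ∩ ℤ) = {-89/5, -3, 2/79, 8/31, 6⋅√11, 6⋅ℯ}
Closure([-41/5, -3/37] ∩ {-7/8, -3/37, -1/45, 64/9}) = {-7/8, -3/37}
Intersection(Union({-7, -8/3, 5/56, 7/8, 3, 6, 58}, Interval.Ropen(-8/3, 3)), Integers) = Union({-7, 6, 58}, Range(-2, 4, 1))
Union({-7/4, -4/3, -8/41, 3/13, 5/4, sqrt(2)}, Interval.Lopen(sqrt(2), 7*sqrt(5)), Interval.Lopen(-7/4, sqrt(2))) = Interval(-7/4, 7*sqrt(5))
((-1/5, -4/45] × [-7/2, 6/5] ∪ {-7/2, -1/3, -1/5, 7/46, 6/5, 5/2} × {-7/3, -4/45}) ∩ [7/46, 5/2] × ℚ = {7/46, 6/5, 5/2} × {-7/3, -4/45}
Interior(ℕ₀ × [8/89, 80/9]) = ∅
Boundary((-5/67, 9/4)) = {-5/67, 9/4}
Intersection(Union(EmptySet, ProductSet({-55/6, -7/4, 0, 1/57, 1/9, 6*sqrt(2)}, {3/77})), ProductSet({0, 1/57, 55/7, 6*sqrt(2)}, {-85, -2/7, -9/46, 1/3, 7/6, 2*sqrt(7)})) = EmptySet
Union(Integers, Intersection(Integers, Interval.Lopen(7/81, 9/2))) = Integers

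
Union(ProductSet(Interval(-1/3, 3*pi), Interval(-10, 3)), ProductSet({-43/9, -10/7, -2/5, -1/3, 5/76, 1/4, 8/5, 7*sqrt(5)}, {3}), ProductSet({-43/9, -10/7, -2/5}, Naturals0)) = Union(ProductSet({-43/9, -10/7, -2/5}, Naturals0), ProductSet({-43/9, -10/7, -2/5, -1/3, 5/76, 1/4, 8/5, 7*sqrt(5)}, {3}), ProductSet(Interval(-1/3, 3*pi), Interval(-10, 3)))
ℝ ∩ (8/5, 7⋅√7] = (8/5, 7⋅√7]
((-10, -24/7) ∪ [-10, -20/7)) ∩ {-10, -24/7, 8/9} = {-10, -24/7}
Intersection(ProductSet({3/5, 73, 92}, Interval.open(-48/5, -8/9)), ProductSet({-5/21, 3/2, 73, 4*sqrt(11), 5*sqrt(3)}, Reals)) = ProductSet({73}, Interval.open(-48/5, -8/9))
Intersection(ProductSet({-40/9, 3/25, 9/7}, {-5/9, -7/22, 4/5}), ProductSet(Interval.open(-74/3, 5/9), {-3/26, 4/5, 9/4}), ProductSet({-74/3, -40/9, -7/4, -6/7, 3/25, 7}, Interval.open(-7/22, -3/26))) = EmptySet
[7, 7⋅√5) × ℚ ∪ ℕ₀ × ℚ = (ℕ₀ ∪ [7, 7⋅√5)) × ℚ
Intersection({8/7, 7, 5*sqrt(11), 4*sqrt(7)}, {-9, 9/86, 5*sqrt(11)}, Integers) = EmptySet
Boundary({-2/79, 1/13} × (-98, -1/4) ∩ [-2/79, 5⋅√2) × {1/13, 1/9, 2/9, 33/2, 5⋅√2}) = ∅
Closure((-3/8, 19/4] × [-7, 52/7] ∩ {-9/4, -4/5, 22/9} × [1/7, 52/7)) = {22/9} × [1/7, 52/7]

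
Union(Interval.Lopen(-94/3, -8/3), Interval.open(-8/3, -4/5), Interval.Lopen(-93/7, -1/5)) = Interval.Lopen(-94/3, -1/5)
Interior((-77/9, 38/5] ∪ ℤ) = ({-8, -7, …, 7} \ ℤ \ (-77/9, 38/5)) ∪ (ℤ \ ({-77/9, 38/5} ∪ (ℤ \ (-77/9, 38/5)))) ∪ ((-77/9, 38/5) \ ℤ \ (-77/9, 38/5)) ∪ ({-8, -7, …, 7} \ ({-77/9, 38/5} ∪ (ℤ \ (-77/9, 38/5))))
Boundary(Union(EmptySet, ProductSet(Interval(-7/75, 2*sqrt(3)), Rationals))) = ProductSet(Interval(-7/75, 2*sqrt(3)), Reals)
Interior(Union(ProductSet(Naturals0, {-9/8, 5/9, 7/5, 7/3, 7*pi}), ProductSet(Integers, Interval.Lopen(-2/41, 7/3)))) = EmptySet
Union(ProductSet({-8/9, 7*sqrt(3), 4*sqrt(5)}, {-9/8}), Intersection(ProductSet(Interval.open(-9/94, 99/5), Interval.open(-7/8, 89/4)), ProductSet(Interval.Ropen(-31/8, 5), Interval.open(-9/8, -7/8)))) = ProductSet({-8/9, 7*sqrt(3), 4*sqrt(5)}, {-9/8})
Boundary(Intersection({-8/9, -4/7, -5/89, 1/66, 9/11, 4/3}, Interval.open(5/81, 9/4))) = {9/11, 4/3}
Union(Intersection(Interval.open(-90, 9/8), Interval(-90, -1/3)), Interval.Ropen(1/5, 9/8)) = Union(Interval.Lopen(-90, -1/3), Interval.Ropen(1/5, 9/8))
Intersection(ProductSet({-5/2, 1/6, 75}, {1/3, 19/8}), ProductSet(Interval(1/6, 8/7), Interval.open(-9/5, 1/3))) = EmptySet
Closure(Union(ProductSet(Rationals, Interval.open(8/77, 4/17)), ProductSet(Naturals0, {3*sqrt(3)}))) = Union(ProductSet(Naturals0, {3*sqrt(3)}), ProductSet(Reals, Interval(8/77, 4/17)))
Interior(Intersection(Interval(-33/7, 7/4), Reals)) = Interval.open(-33/7, 7/4)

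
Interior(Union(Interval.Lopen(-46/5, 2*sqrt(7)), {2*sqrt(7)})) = Interval.open(-46/5, 2*sqrt(7))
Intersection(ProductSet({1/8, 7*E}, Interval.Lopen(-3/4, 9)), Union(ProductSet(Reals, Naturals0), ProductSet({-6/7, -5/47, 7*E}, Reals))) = Union(ProductSet({7*E}, Interval.Lopen(-3/4, 9)), ProductSet({1/8, 7*E}, Range(0, 10, 1)))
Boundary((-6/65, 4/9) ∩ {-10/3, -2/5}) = ∅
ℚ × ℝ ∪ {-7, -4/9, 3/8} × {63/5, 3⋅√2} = ℚ × ℝ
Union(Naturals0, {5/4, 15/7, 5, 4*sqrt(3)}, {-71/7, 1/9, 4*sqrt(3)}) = Union({-71/7, 1/9, 5/4, 15/7, 4*sqrt(3)}, Naturals0)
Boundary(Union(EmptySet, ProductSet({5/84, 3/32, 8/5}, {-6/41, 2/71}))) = ProductSet({5/84, 3/32, 8/5}, {-6/41, 2/71})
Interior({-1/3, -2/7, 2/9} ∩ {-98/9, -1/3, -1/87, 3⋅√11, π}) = ∅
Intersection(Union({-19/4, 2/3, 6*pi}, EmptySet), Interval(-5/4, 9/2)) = {2/3}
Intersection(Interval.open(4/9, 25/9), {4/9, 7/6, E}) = {7/6, E}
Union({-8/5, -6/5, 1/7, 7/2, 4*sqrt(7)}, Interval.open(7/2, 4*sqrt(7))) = Union({-8/5, -6/5, 1/7}, Interval(7/2, 4*sqrt(7)))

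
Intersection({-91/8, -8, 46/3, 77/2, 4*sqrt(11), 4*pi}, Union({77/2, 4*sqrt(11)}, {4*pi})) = {77/2, 4*sqrt(11), 4*pi}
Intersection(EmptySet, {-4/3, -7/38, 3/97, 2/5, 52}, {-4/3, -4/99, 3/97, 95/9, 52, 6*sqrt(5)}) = EmptySet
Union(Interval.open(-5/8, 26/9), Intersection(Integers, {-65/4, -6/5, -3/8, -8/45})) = Interval.open(-5/8, 26/9)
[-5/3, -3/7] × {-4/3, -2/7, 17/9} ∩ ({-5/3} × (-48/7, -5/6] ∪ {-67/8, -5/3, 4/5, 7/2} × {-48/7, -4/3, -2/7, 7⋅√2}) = {-5/3} × {-4/3, -2/7}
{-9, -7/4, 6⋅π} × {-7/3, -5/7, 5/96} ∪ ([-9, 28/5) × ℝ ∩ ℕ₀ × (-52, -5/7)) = ({0, 1, …, 5} × (-52, -5/7)) ∪ ({-9, -7/4, 6⋅π} × {-7/3, -5/7, 5/96})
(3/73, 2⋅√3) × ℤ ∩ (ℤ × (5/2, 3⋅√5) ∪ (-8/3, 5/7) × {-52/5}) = {1, 2, 3} × {3, 4, 5, 6}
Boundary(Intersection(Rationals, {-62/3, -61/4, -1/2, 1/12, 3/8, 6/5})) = {-62/3, -61/4, -1/2, 1/12, 3/8, 6/5}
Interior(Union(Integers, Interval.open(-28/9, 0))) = Union(Complement(Integers, Union(Complement(Integers, Interval.open(-28/9, 0)), {-28/9})), Complement(Interval.Lopen(-28/9, 0), Complement(Integers, Interval.open(-28/9, 0))), Complement(Range(-3, 1, 1), Complement(Integers, Interval.open(-28/9, 0))), Complement(Range(-3, 1, 1), Union(Complement(Integers, Interval.open(-28/9, 0)), {-28/9})))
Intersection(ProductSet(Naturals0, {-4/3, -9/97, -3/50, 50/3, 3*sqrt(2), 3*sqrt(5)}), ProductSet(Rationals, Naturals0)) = EmptySet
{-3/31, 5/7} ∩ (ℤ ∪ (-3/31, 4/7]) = ∅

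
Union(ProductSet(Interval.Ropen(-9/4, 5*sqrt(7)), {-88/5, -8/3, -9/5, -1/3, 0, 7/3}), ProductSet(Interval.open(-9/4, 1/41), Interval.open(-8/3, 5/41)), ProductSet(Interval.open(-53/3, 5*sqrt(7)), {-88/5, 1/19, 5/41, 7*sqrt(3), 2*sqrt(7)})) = Union(ProductSet(Interval.open(-53/3, 5*sqrt(7)), {-88/5, 1/19, 5/41, 7*sqrt(3), 2*sqrt(7)}), ProductSet(Interval.open(-9/4, 1/41), Interval.open(-8/3, 5/41)), ProductSet(Interval.Ropen(-9/4, 5*sqrt(7)), {-88/5, -8/3, -9/5, -1/3, 0, 7/3}))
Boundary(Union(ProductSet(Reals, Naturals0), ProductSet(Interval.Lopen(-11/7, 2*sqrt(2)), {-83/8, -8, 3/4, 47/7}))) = Union(ProductSet(Interval(-11/7, 2*sqrt(2)), {-83/8, -8, 3/4, 47/7}), ProductSet(Reals, Naturals0))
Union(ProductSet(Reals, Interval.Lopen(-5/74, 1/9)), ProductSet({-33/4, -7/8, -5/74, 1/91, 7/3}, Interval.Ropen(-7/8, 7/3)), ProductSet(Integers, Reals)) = Union(ProductSet({-33/4, -7/8, -5/74, 1/91, 7/3}, Interval.Ropen(-7/8, 7/3)), ProductSet(Integers, Reals), ProductSet(Reals, Interval.Lopen(-5/74, 1/9)))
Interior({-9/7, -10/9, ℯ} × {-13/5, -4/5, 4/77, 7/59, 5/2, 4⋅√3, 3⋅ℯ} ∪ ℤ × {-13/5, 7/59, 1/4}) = ∅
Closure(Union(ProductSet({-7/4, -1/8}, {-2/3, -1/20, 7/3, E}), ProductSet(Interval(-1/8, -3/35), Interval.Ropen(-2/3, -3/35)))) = Union(ProductSet({-7/4, -1/8}, {-2/3, -1/20, 7/3, E}), ProductSet(Interval(-1/8, -3/35), Interval(-2/3, -3/35)))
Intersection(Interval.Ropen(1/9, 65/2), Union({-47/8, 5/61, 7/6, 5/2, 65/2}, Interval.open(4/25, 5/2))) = Interval.Lopen(4/25, 5/2)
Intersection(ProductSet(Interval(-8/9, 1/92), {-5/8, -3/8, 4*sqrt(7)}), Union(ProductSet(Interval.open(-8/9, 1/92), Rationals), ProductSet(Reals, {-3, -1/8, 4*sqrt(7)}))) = Union(ProductSet(Interval(-8/9, 1/92), {4*sqrt(7)}), ProductSet(Interval.open(-8/9, 1/92), {-5/8, -3/8}))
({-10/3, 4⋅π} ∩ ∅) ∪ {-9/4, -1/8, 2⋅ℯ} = {-9/4, -1/8, 2⋅ℯ}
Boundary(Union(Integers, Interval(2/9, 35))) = Union(Complement(Integers, Interval.open(2/9, 35)), {2/9})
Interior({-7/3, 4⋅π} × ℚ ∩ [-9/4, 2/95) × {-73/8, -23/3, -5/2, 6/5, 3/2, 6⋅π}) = ∅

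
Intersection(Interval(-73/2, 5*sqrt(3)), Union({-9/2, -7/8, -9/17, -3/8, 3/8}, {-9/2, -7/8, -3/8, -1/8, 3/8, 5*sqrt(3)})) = {-9/2, -7/8, -9/17, -3/8, -1/8, 3/8, 5*sqrt(3)}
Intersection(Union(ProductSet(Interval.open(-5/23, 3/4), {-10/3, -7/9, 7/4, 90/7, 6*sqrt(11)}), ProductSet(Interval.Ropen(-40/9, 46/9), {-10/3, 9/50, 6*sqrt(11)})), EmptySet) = EmptySet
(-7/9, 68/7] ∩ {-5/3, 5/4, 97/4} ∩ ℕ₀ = ∅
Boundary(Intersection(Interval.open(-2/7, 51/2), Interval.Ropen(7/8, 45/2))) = {7/8, 45/2}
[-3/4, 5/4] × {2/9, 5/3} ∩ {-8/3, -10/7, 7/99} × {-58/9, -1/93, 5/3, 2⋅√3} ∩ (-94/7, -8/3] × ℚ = ∅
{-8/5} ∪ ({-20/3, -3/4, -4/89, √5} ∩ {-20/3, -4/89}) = {-20/3, -8/5, -4/89}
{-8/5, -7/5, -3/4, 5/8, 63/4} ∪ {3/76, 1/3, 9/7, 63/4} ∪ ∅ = {-8/5, -7/5, -3/4, 3/76, 1/3, 5/8, 9/7, 63/4}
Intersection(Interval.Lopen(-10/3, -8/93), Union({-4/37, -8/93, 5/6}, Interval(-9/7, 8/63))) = Interval(-9/7, -8/93)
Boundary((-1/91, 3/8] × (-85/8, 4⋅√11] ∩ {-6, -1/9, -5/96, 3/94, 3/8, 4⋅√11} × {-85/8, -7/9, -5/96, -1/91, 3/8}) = {3/94, 3/8} × {-7/9, -5/96, -1/91, 3/8}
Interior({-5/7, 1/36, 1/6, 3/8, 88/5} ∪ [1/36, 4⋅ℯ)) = (1/36, 4⋅ℯ)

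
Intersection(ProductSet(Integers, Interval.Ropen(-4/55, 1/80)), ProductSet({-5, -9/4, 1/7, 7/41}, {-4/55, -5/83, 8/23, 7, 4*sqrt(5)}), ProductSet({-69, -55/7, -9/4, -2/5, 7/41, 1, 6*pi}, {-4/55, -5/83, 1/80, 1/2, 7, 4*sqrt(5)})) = EmptySet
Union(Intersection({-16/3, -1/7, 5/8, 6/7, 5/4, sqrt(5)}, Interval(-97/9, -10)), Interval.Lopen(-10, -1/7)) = Interval.Lopen(-10, -1/7)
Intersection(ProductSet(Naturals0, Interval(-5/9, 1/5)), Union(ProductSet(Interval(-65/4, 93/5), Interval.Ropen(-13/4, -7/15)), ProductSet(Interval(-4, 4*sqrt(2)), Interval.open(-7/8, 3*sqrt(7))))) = Union(ProductSet(Range(0, 6, 1), Interval(-5/9, 1/5)), ProductSet(Range(0, 19, 1), Interval.Ropen(-5/9, -7/15)))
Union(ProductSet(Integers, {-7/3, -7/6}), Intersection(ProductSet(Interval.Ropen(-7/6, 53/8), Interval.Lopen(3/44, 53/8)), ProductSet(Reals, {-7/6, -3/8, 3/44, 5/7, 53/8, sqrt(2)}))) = Union(ProductSet(Integers, {-7/3, -7/6}), ProductSet(Interval.Ropen(-7/6, 53/8), {5/7, 53/8, sqrt(2)}))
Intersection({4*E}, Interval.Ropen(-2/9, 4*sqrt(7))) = EmptySet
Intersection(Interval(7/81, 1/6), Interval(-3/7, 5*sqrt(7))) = Interval(7/81, 1/6)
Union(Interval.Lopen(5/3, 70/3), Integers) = Union(Integers, Interval.Lopen(5/3, 70/3))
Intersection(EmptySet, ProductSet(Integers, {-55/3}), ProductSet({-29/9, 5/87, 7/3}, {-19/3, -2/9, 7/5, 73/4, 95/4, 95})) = EmptySet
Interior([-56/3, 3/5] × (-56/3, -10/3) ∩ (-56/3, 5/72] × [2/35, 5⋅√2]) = ∅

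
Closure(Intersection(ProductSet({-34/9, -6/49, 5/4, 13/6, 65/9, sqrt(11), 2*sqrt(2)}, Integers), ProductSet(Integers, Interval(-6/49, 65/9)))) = EmptySet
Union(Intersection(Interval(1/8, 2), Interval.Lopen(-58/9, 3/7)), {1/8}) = Interval(1/8, 3/7)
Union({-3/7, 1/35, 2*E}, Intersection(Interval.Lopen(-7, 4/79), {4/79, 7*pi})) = {-3/7, 1/35, 4/79, 2*E}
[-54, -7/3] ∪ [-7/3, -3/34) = [-54, -3/34)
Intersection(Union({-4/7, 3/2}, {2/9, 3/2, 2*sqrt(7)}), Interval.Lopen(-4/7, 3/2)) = {2/9, 3/2}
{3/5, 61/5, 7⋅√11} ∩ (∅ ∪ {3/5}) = {3/5}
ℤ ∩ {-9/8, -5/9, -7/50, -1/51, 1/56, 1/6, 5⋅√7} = ∅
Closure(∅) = ∅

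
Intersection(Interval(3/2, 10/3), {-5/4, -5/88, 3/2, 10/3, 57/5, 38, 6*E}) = {3/2, 10/3}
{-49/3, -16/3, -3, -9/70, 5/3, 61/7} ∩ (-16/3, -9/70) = {-3}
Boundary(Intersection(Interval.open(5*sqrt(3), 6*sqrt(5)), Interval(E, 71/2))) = {5*sqrt(3), 6*sqrt(5)}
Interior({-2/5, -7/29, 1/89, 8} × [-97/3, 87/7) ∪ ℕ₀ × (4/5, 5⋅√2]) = ∅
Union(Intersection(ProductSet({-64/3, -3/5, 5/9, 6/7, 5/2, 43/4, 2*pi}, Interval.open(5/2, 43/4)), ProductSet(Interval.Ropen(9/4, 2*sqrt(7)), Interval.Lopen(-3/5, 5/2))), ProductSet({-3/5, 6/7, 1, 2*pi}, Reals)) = ProductSet({-3/5, 6/7, 1, 2*pi}, Reals)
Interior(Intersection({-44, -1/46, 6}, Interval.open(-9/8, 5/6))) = EmptySet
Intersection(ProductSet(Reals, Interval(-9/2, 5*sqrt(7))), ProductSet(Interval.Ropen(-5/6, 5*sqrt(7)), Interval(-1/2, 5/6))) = ProductSet(Interval.Ropen(-5/6, 5*sqrt(7)), Interval(-1/2, 5/6))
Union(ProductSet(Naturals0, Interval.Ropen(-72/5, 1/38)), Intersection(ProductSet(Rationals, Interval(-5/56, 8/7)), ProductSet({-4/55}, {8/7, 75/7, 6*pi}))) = Union(ProductSet({-4/55}, {8/7}), ProductSet(Naturals0, Interval.Ropen(-72/5, 1/38)))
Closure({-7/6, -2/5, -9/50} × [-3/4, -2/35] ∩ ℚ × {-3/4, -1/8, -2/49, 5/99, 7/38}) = {-7/6, -2/5, -9/50} × {-3/4, -1/8}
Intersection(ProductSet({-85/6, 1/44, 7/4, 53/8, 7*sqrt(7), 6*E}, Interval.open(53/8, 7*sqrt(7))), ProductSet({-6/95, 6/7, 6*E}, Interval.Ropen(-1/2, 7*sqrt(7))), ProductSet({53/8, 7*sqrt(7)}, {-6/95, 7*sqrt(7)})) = EmptySet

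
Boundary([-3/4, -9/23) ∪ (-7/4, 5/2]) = {-7/4, 5/2}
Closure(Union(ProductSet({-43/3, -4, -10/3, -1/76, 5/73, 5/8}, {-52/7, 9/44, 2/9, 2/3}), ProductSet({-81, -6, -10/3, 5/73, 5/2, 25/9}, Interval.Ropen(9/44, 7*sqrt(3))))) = Union(ProductSet({-81, -6, -10/3, 5/73, 5/2, 25/9}, Interval(9/44, 7*sqrt(3))), ProductSet({-43/3, -4, -10/3, -1/76, 5/73, 5/8}, {-52/7, 9/44, 2/9, 2/3}))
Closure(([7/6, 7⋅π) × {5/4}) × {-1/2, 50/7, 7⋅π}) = ([7/6, 7⋅π] × {5/4}) × {-1/2, 50/7, 7⋅π}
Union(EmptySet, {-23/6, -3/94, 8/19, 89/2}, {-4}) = {-4, -23/6, -3/94, 8/19, 89/2}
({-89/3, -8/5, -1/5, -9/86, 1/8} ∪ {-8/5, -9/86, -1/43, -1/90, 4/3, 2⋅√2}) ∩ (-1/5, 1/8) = {-9/86, -1/43, -1/90}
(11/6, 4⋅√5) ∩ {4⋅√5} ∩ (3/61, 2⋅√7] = ∅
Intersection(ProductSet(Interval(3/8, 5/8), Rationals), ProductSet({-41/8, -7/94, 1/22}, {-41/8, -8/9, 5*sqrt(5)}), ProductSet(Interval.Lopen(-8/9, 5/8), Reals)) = EmptySet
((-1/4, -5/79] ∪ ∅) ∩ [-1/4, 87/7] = (-1/4, -5/79]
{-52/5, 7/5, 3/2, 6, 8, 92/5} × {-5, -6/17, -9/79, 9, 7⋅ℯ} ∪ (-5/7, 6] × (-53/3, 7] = ((-5/7, 6] × (-53/3, 7]) ∪ ({-52/5, 7/5, 3/2, 6, 8, 92/5} × {-5, -6/17, -9/79, 9, 7⋅ℯ})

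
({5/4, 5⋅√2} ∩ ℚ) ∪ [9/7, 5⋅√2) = {5/4} ∪ [9/7, 5⋅√2)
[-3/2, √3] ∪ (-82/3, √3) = (-82/3, √3]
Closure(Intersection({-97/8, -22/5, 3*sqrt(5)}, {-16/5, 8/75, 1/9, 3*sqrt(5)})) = {3*sqrt(5)}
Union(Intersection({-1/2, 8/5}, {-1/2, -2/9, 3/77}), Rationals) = Rationals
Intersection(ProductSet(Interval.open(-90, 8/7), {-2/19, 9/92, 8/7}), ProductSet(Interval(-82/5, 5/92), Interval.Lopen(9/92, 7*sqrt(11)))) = ProductSet(Interval(-82/5, 5/92), {8/7})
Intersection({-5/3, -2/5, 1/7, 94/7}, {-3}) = EmptySet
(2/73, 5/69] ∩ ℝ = (2/73, 5/69]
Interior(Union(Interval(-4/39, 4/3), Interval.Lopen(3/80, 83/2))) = Interval.open(-4/39, 83/2)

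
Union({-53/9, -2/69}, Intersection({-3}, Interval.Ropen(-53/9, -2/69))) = {-53/9, -3, -2/69}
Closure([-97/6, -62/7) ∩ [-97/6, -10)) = [-97/6, -10]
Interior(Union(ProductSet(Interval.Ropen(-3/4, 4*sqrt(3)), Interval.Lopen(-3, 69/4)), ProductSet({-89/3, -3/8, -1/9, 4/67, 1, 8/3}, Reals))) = ProductSet(Interval.open(-3/4, 4*sqrt(3)), Interval.open(-3, 69/4))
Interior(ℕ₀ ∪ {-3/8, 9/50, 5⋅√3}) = ∅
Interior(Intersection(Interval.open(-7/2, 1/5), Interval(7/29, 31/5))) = EmptySet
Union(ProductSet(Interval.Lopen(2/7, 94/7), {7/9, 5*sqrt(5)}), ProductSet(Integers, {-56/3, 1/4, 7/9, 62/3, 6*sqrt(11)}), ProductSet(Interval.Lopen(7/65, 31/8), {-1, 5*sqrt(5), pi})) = Union(ProductSet(Integers, {-56/3, 1/4, 7/9, 62/3, 6*sqrt(11)}), ProductSet(Interval.Lopen(7/65, 31/8), {-1, 5*sqrt(5), pi}), ProductSet(Interval.Lopen(2/7, 94/7), {7/9, 5*sqrt(5)}))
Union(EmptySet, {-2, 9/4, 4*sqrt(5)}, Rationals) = Union({4*sqrt(5)}, Rationals)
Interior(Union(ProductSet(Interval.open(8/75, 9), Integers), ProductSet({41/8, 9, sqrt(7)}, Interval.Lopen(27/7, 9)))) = EmptySet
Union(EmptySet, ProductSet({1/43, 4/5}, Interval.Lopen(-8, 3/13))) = ProductSet({1/43, 4/5}, Interval.Lopen(-8, 3/13))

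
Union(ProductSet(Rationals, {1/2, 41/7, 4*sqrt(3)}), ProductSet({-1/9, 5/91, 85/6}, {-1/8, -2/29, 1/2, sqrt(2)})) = Union(ProductSet({-1/9, 5/91, 85/6}, {-1/8, -2/29, 1/2, sqrt(2)}), ProductSet(Rationals, {1/2, 41/7, 4*sqrt(3)}))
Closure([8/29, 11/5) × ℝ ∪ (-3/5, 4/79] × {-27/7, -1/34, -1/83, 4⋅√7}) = ([8/29, 11/5] × ℝ) ∪ ([-3/5, 4/79] × {-27/7, -1/34, -1/83, 4⋅√7})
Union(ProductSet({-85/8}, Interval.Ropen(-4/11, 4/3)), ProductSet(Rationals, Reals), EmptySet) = ProductSet(Rationals, Reals)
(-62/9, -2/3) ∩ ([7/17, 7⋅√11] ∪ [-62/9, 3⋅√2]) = (-62/9, -2/3)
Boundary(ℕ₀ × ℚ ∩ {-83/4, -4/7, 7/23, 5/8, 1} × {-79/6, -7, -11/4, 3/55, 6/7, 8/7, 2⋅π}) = {1} × {-79/6, -7, -11/4, 3/55, 6/7, 8/7}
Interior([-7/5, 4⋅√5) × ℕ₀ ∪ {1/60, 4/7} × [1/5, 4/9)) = ∅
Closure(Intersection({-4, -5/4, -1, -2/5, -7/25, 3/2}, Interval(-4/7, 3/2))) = {-2/5, -7/25, 3/2}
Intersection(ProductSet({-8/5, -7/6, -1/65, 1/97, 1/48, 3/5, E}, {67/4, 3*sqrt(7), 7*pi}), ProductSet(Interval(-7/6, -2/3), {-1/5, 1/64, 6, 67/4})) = ProductSet({-7/6}, {67/4})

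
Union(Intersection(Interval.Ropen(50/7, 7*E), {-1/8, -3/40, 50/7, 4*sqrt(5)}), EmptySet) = {50/7, 4*sqrt(5)}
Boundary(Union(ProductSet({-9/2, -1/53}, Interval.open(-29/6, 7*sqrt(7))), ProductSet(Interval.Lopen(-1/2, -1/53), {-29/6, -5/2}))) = Union(ProductSet({-9/2, -1/53}, Interval(-29/6, 7*sqrt(7))), ProductSet(Interval(-1/2, -1/53), {-29/6, -5/2}))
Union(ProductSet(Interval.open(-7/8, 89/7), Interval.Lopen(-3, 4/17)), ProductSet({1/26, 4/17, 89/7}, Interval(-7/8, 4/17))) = Union(ProductSet({1/26, 4/17, 89/7}, Interval(-7/8, 4/17)), ProductSet(Interval.open(-7/8, 89/7), Interval.Lopen(-3, 4/17)))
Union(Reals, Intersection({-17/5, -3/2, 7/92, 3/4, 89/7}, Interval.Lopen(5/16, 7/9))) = Reals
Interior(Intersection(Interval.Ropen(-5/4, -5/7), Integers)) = EmptySet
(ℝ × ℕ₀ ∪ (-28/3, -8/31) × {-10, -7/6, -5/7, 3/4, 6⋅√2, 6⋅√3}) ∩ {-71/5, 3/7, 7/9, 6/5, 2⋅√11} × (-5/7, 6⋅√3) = {-71/5, 3/7, 7/9, 6/5, 2⋅√11} × {0, 1, …, 10}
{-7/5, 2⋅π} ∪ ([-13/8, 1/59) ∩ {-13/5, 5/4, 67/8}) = {-7/5, 2⋅π}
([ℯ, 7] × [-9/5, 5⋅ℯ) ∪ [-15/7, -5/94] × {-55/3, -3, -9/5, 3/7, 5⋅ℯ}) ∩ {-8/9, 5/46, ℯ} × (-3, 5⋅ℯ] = ({-8/9} × {-9/5, 3/7, 5⋅ℯ}) ∪ ({ℯ} × [-9/5, 5⋅ℯ))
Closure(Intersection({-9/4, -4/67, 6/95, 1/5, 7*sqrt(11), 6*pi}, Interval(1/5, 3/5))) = {1/5}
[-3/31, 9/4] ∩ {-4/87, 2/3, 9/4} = {-4/87, 2/3, 9/4}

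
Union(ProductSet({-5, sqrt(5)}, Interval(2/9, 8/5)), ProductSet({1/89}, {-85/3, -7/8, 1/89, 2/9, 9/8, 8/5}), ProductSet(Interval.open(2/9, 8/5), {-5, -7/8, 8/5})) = Union(ProductSet({1/89}, {-85/3, -7/8, 1/89, 2/9, 9/8, 8/5}), ProductSet({-5, sqrt(5)}, Interval(2/9, 8/5)), ProductSet(Interval.open(2/9, 8/5), {-5, -7/8, 8/5}))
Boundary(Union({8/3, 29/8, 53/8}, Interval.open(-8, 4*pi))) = {-8, 4*pi}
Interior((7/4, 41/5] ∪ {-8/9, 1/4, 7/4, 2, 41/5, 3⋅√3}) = (7/4, 41/5)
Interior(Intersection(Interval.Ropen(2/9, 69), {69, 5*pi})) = EmptySet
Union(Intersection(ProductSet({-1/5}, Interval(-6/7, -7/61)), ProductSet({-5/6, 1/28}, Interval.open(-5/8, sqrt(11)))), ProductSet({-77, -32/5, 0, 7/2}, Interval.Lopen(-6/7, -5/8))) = ProductSet({-77, -32/5, 0, 7/2}, Interval.Lopen(-6/7, -5/8))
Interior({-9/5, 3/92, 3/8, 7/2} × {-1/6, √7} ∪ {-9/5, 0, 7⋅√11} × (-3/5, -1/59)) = ∅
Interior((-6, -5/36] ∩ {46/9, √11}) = ∅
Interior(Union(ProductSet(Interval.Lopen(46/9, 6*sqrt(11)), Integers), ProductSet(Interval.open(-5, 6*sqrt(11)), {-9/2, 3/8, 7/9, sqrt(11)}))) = EmptySet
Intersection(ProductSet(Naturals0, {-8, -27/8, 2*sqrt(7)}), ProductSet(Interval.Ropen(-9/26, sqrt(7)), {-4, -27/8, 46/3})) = ProductSet(Range(0, 3, 1), {-27/8})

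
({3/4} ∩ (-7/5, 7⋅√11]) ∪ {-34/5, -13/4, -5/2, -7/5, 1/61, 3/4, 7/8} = {-34/5, -13/4, -5/2, -7/5, 1/61, 3/4, 7/8}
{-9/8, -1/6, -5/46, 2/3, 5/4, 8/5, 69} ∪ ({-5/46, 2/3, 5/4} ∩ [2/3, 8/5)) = {-9/8, -1/6, -5/46, 2/3, 5/4, 8/5, 69}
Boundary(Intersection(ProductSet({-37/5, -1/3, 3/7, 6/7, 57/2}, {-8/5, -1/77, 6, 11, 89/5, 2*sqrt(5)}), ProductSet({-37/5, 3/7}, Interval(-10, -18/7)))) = EmptySet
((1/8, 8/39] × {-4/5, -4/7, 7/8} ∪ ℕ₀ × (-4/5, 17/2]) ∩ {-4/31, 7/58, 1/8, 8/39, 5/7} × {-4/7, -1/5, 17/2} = {8/39} × {-4/7}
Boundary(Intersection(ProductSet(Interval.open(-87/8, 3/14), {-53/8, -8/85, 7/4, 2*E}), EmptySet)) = EmptySet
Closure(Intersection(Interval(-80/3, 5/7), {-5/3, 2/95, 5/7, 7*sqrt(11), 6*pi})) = {-5/3, 2/95, 5/7}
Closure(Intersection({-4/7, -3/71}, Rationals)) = {-4/7, -3/71}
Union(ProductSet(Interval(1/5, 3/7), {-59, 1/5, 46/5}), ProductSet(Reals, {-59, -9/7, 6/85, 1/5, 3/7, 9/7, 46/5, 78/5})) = ProductSet(Reals, {-59, -9/7, 6/85, 1/5, 3/7, 9/7, 46/5, 78/5})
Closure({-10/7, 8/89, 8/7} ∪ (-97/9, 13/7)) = [-97/9, 13/7]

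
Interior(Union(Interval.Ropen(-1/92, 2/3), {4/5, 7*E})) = Interval.open(-1/92, 2/3)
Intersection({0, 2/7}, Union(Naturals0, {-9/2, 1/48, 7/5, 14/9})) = {0}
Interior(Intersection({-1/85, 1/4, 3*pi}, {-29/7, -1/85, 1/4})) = EmptySet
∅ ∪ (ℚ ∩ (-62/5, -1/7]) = ℚ ∩ (-62/5, -1/7]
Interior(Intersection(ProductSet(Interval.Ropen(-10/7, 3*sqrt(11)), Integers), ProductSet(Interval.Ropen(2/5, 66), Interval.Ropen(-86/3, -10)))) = EmptySet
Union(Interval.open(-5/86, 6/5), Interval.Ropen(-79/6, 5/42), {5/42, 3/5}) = Interval.Ropen(-79/6, 6/5)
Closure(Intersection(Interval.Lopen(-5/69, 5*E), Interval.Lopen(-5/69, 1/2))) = Interval(-5/69, 1/2)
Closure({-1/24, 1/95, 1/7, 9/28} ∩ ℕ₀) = ∅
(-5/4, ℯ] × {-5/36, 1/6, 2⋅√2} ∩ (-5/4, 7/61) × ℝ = (-5/4, 7/61) × {-5/36, 1/6, 2⋅√2}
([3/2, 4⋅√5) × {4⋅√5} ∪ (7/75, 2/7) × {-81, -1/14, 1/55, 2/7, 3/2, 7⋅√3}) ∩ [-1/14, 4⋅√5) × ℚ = (7/75, 2/7) × {-81, -1/14, 1/55, 2/7, 3/2}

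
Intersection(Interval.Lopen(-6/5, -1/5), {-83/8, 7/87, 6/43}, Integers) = EmptySet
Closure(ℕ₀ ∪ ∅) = ℕ₀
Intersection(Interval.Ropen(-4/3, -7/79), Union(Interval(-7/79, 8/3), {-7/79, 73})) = EmptySet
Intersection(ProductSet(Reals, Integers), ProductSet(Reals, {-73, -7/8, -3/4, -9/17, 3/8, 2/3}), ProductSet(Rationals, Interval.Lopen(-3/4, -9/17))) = EmptySet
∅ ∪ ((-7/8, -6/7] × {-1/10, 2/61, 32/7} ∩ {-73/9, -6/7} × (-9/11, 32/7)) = {-6/7} × {-1/10, 2/61}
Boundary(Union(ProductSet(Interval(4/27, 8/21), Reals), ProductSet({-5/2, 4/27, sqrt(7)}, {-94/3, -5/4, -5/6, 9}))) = Union(ProductSet({4/27, 8/21}, Reals), ProductSet({-5/2, 4/27, sqrt(7)}, {-94/3, -5/4, -5/6, 9}))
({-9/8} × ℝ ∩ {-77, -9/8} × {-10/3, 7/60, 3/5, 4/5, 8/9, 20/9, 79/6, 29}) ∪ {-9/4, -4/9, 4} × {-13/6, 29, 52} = ({-9/4, -4/9, 4} × {-13/6, 29, 52}) ∪ ({-9/8} × {-10/3, 7/60, 3/5, 4/5, 8/9, 20/9, 79/6, 29})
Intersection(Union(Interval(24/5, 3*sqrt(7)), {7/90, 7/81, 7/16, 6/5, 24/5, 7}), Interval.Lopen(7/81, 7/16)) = {7/16}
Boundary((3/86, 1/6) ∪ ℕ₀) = {3/86, 1/6} ∪ (ℕ₀ \ (3/86, 1/6))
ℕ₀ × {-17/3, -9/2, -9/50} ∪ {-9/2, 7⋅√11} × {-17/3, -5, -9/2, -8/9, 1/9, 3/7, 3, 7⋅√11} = (ℕ₀ × {-17/3, -9/2, -9/50}) ∪ ({-9/2, 7⋅√11} × {-17/3, -5, -9/2, -8/9, 1/9, 3/7, 3, 7⋅√11})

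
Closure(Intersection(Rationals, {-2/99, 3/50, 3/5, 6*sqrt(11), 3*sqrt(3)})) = {-2/99, 3/50, 3/5}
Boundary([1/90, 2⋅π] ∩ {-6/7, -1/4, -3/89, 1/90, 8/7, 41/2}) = {1/90, 8/7}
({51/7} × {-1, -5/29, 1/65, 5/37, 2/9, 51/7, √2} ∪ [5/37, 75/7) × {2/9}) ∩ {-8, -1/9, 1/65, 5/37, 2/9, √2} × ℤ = ∅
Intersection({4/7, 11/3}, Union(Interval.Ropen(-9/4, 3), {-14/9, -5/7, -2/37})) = {4/7}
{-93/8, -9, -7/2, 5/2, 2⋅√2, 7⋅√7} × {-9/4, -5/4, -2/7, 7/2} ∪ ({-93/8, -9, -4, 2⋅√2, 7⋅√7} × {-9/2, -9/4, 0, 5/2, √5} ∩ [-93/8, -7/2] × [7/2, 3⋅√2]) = {-93/8, -9, -7/2, 5/2, 2⋅√2, 7⋅√7} × {-9/4, -5/4, -2/7, 7/2}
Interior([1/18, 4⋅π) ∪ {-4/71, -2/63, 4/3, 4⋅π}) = (1/18, 4⋅π)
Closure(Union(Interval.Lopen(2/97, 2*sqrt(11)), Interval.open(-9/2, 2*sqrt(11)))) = Interval(-9/2, 2*sqrt(11))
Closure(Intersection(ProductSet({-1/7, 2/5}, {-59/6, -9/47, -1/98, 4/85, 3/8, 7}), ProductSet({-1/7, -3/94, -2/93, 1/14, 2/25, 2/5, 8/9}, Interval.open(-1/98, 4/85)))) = EmptySet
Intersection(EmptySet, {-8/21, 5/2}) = EmptySet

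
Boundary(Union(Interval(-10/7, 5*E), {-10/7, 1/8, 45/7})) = {-10/7, 5*E}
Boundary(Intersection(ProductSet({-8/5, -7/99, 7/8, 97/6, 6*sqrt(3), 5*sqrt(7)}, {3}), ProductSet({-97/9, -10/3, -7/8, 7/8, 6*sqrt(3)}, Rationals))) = ProductSet({7/8, 6*sqrt(3)}, {3})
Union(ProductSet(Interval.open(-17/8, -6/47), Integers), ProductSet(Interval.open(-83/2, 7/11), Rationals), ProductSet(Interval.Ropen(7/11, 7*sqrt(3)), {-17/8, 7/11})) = Union(ProductSet(Interval.open(-83/2, 7/11), Rationals), ProductSet(Interval.Ropen(7/11, 7*sqrt(3)), {-17/8, 7/11}))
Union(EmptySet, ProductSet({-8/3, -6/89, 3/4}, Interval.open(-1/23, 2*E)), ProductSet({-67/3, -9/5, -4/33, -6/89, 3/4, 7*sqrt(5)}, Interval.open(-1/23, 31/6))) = Union(ProductSet({-8/3, -6/89, 3/4}, Interval.open(-1/23, 2*E)), ProductSet({-67/3, -9/5, -4/33, -6/89, 3/4, 7*sqrt(5)}, Interval.open(-1/23, 31/6)))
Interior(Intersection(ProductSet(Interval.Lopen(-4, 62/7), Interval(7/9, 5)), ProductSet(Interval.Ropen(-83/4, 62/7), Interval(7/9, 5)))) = ProductSet(Interval.open(-4, 62/7), Interval.open(7/9, 5))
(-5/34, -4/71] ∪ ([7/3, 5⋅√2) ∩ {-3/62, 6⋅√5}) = (-5/34, -4/71]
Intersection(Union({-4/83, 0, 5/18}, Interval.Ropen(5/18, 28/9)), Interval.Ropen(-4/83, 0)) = {-4/83}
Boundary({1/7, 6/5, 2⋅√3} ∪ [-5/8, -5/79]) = {-5/8, -5/79, 1/7, 6/5, 2⋅√3}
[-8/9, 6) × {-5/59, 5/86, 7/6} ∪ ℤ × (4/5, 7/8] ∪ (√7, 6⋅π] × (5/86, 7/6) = (ℤ × (4/5, 7/8]) ∪ ([-8/9, 6) × {-5/59, 5/86, 7/6}) ∪ ((√7, 6⋅π] × (5/86, 7/6))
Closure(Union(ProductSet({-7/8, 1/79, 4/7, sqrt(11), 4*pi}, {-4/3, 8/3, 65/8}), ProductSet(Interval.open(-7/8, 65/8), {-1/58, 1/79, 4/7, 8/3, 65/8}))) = Union(ProductSet({-7/8, 1/79, 4/7, sqrt(11), 4*pi}, {-4/3, 8/3, 65/8}), ProductSet(Interval(-7/8, 65/8), {-1/58, 1/79, 4/7, 8/3, 65/8}))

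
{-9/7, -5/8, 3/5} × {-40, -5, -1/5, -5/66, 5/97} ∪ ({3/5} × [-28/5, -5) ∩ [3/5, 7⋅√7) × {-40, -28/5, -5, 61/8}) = ({3/5} × {-28/5}) ∪ ({-9/7, -5/8, 3/5} × {-40, -5, -1/5, -5/66, 5/97})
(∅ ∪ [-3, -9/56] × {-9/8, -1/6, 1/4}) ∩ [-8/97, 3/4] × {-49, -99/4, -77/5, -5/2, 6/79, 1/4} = ∅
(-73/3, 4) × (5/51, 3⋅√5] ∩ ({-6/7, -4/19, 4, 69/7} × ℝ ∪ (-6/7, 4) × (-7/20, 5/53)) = {-6/7, -4/19} × (5/51, 3⋅√5]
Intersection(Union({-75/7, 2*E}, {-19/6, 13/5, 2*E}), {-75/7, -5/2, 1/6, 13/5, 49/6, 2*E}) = {-75/7, 13/5, 2*E}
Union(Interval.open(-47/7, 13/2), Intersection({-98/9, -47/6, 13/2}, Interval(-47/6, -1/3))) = Union({-47/6}, Interval.open(-47/7, 13/2))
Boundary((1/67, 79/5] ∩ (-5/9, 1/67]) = ∅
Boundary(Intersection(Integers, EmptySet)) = EmptySet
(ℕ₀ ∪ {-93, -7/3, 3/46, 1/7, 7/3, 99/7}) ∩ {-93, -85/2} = {-93}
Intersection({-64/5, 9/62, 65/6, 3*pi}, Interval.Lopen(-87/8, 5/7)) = {9/62}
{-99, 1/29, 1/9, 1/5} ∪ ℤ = ℤ ∪ {1/29, 1/9, 1/5}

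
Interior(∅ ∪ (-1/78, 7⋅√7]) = (-1/78, 7⋅√7)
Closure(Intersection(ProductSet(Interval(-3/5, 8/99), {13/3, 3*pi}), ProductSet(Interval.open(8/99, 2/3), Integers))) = EmptySet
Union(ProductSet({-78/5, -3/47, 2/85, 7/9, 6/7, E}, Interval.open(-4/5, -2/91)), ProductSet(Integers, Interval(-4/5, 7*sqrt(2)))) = Union(ProductSet({-78/5, -3/47, 2/85, 7/9, 6/7, E}, Interval.open(-4/5, -2/91)), ProductSet(Integers, Interval(-4/5, 7*sqrt(2))))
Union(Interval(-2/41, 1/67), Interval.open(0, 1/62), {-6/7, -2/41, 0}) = Union({-6/7}, Interval.Ropen(-2/41, 1/62))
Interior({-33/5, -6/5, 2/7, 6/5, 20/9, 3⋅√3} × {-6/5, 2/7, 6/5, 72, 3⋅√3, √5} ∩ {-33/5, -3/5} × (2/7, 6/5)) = ∅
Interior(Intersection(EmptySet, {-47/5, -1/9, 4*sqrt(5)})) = EmptySet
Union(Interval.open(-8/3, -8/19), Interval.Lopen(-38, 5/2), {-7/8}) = Interval.Lopen(-38, 5/2)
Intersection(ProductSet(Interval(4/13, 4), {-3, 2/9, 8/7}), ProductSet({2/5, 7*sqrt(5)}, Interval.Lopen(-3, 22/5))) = ProductSet({2/5}, {2/9, 8/7})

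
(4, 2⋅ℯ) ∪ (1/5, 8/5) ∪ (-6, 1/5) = (-6, 1/5) ∪ (1/5, 8/5) ∪ (4, 2⋅ℯ)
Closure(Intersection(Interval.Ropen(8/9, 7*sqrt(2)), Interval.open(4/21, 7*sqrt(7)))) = Interval(8/9, 7*sqrt(2))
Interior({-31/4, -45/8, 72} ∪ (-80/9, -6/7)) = (-80/9, -6/7)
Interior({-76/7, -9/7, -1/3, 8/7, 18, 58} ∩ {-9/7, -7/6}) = ∅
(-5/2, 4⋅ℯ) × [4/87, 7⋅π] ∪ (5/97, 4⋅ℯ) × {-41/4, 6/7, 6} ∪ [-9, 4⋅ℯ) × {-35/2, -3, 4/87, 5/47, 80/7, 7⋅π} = ((5/97, 4⋅ℯ) × {-41/4, 6/7, 6}) ∪ ((-5/2, 4⋅ℯ) × [4/87, 7⋅π]) ∪ ([-9, 4⋅ℯ) × {-35/2, -3, 4/87, 5/47, 80/7, 7⋅π})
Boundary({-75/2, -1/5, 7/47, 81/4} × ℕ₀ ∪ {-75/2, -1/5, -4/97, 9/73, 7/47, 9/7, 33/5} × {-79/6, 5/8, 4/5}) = ({-75/2, -1/5, 7/47, 81/4} × ℕ₀) ∪ ({-75/2, -1/5, -4/97, 9/73, 7/47, 9/7, 33/5} × {-79/6, 5/8, 4/5})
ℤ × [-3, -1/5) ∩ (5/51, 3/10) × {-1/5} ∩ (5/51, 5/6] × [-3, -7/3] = ∅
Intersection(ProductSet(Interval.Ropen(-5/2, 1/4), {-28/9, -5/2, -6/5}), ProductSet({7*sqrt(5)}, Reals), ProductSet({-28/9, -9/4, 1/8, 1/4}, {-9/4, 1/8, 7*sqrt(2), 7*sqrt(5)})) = EmptySet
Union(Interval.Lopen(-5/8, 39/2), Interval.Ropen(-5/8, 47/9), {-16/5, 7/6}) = Union({-16/5}, Interval(-5/8, 39/2))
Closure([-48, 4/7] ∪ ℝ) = (-∞, ∞)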